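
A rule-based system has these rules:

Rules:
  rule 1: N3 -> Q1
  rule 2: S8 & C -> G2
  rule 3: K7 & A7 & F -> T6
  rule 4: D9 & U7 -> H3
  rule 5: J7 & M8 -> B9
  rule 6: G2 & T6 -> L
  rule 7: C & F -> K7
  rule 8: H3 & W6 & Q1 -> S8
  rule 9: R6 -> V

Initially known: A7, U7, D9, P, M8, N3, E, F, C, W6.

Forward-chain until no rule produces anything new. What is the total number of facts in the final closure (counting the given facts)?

Round 1: rule 1 [N3 -> Q1]; rule 4 [D9 & U7 -> H3]; rule 7 [C & F -> K7]. Adds Q1, H3, K7.
Round 2: rule 3 [K7 & A7 & F -> T6]; rule 8 [H3 & W6 & Q1 -> S8]. Adds T6, S8.
Round 3: rule 2 [S8 & C -> G2]. Adds G2.
Round 4: rule 6 [G2 & T6 -> L]. Adds L.
Closure: {A7, C, D9, E, F, G2, H3, K7, L, M8, N3, P, Q1, S8, T6, U7, W6} — 17 facts.

17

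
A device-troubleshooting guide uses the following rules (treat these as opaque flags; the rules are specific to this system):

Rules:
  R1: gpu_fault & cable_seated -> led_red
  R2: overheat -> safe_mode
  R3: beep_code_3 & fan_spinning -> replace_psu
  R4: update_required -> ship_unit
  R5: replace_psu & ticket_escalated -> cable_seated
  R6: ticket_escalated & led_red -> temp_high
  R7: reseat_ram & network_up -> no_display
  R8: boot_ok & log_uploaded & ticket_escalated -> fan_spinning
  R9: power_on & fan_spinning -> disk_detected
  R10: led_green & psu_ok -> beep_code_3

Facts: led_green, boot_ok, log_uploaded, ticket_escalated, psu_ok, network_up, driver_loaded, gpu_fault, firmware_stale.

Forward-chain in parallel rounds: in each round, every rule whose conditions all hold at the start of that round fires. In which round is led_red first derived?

Round 1: R8 [boot_ok & log_uploaded & ticket_escalated -> fan_spinning]; R10 [led_green & psu_ok -> beep_code_3]. New: fan_spinning, beep_code_3.
Round 2: R3 [beep_code_3 & fan_spinning -> replace_psu]. New: replace_psu.
Round 3: R5 [replace_psu & ticket_escalated -> cable_seated]. New: cable_seated.
Round 4: R1 [gpu_fault & cable_seated -> led_red]. New: led_red.
led_red first appears in round 4.

4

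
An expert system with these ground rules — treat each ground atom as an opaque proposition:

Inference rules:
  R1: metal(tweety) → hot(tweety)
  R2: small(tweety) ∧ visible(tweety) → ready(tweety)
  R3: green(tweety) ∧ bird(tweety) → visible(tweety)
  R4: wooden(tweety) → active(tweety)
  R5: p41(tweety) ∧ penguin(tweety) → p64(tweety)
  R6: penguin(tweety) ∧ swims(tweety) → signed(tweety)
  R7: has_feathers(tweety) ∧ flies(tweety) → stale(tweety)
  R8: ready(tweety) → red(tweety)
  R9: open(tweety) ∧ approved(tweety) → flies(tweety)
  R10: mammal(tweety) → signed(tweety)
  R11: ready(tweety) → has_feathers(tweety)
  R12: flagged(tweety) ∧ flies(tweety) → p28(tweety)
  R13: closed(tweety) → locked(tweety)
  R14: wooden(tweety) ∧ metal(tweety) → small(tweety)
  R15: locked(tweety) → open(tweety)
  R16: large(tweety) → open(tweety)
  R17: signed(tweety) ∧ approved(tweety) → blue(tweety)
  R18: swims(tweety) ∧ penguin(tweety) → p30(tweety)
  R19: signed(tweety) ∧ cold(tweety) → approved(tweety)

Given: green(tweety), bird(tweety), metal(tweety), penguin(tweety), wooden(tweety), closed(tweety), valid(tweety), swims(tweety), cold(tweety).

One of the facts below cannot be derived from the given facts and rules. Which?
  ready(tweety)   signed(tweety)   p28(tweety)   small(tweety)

Round 1: R1 [metal(tweety) → hot(tweety)]; R3 [green(tweety) ∧ bird(tweety) → visible(tweety)]; R4 [wooden(tweety) → active(tweety)]; R6 [penguin(tweety) ∧ swims(tweety) → signed(tweety)]; R13 [closed(tweety) → locked(tweety)]; R14 [wooden(tweety) ∧ metal(tweety) → small(tweety)]; R18 [swims(tweety) ∧ penguin(tweety) → p30(tweety)]. Adds hot(tweety), visible(tweety), active(tweety), signed(tweety), locked(tweety), small(tweety), p30(tweety).
Round 2: R2 [small(tweety) ∧ visible(tweety) → ready(tweety)]; R15 [locked(tweety) → open(tweety)]; R19 [signed(tweety) ∧ cold(tweety) → approved(tweety)]. Adds ready(tweety), open(tweety), approved(tweety).
Round 3: R8 [ready(tweety) → red(tweety)]; R9 [open(tweety) ∧ approved(tweety) → flies(tweety)]; R11 [ready(tweety) → has_feathers(tweety)]; R17 [signed(tweety) ∧ approved(tweety) → blue(tweety)]. Adds red(tweety), flies(tweety), has_feathers(tweety), blue(tweety).
Round 4: R7 [has_feathers(tweety) ∧ flies(tweety) → stale(tweety)]. Adds stale(tweety).
Derived: ready(tweety) (round 2), small(tweety) (round 1), signed(tweety) (round 1). p28(tweety) never appears in any round.

p28(tweety)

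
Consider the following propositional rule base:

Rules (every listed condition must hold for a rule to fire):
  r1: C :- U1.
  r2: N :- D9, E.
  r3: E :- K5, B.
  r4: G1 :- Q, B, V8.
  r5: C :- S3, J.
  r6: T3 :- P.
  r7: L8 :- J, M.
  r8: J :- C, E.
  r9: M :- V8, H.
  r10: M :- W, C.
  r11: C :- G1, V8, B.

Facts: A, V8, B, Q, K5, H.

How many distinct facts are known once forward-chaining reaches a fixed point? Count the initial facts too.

12

Round 1: r3 [E :- K5, B.]; r4 [G1 :- Q, B, V8.]; r9 [M :- V8, H.]. New: E, G1, M.
Round 2: r11 [C :- G1, V8, B.]. New: C.
Round 3: r8 [J :- C, E.]. New: J.
Round 4: r7 [L8 :- J, M.]. New: L8.
Closure: {A, B, C, E, G1, H, J, K5, L8, M, Q, V8} — 12 facts.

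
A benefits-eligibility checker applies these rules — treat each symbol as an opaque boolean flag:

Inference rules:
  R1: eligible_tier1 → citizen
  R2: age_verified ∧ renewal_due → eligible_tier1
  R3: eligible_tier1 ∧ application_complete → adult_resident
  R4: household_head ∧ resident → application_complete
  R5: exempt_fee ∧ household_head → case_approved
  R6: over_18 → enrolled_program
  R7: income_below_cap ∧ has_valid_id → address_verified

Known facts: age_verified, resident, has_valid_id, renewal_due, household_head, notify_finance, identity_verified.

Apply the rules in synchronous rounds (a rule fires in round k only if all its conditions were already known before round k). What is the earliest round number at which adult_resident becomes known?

[1] R2 [age_verified ∧ renewal_due → eligible_tier1]; R4 [household_head ∧ resident → application_complete]. ⇒ new: eligible_tier1, application_complete.
[2] R1 [eligible_tier1 → citizen]; R3 [eligible_tier1 ∧ application_complete → adult_resident]. ⇒ new: citizen, adult_resident.
adult_resident first appears in round 2.

2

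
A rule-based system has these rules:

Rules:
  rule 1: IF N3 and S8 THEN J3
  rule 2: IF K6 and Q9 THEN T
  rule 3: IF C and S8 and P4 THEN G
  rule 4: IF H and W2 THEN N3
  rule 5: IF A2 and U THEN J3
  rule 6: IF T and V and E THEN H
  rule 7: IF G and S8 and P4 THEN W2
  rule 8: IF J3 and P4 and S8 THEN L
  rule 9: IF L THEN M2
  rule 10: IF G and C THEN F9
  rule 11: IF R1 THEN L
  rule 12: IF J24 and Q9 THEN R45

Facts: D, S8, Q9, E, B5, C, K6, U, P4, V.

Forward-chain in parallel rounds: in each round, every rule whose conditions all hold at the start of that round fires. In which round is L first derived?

5

Round 1 — rule 2, rule 3, derive T, G.
Round 2 — rule 6, rule 7, rule 10, derive H, W2, F9.
Round 3 — rule 4, derive N3.
Round 4 — rule 1, derive J3.
Round 5 — rule 8, derive L.
L first appears in round 5.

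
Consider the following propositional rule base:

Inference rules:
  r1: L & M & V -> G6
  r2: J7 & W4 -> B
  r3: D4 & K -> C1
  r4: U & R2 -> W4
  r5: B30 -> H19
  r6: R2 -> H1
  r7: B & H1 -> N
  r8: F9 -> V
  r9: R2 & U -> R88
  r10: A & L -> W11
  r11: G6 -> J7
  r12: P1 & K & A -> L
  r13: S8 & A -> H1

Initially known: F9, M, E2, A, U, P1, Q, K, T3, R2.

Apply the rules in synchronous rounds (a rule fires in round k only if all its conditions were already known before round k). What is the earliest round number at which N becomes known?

5

Round 1 — r4, r6, r8, r9, r12, derive W4, H1, V, R88, L.
Round 2 — r1, r10, derive G6, W11.
Round 3 — r11, derive J7.
Round 4 — r2, derive B.
Round 5 — r7, derive N.
N first appears in round 5.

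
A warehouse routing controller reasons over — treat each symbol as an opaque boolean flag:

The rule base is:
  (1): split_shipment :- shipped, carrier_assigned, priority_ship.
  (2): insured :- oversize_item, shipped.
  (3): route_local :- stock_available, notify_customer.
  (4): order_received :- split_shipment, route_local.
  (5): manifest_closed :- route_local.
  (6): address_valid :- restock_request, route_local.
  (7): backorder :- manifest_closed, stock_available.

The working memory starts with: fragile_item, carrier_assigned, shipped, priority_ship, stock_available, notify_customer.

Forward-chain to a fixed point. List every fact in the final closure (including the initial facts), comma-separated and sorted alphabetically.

backorder, carrier_assigned, fragile_item, manifest_closed, notify_customer, order_received, priority_ship, route_local, shipped, split_shipment, stock_available

Round 1 — (1), (3), derive split_shipment, route_local.
Round 2 — (4), (5), derive order_received, manifest_closed.
Round 3 — (7), derive backorder.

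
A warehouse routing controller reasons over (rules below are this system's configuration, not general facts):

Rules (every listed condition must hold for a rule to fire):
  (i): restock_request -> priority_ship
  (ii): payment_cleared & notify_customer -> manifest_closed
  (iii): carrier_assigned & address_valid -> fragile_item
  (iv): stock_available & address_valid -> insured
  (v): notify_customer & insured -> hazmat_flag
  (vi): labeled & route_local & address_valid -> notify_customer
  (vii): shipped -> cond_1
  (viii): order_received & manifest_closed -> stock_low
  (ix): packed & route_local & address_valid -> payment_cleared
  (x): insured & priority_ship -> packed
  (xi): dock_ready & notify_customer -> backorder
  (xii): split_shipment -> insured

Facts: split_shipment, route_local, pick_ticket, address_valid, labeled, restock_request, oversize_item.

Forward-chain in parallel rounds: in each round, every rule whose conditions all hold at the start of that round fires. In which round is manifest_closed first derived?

Round 1 — (i), (vi), (xii), derive priority_ship, notify_customer, insured.
Round 2 — (v), (x), derive hazmat_flag, packed.
Round 3 — (ix), derive payment_cleared.
Round 4 — (ii), derive manifest_closed.
manifest_closed first appears in round 4.

4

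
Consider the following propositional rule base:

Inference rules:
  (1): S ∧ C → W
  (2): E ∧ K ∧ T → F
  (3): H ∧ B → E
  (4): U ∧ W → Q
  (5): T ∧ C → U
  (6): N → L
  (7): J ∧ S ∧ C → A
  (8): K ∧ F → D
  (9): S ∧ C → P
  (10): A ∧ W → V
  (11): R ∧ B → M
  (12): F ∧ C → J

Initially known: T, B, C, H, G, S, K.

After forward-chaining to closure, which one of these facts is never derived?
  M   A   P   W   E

M

Round 1: (1) [S ∧ C → W]; (3) [H ∧ B → E]; (5) [T ∧ C → U]; (9) [S ∧ C → P]. New: W, E, U, P.
Round 2: (2) [E ∧ K ∧ T → F]; (4) [U ∧ W → Q]. New: F, Q.
Round 3: (8) [K ∧ F → D]; (12) [F ∧ C → J]. New: D, J.
Round 4: (7) [J ∧ S ∧ C → A]. New: A.
Round 5: (10) [A ∧ W → V]. New: V.
Derived: E (round 1), W (round 1), P (round 1), A (round 4). M never appears in any round.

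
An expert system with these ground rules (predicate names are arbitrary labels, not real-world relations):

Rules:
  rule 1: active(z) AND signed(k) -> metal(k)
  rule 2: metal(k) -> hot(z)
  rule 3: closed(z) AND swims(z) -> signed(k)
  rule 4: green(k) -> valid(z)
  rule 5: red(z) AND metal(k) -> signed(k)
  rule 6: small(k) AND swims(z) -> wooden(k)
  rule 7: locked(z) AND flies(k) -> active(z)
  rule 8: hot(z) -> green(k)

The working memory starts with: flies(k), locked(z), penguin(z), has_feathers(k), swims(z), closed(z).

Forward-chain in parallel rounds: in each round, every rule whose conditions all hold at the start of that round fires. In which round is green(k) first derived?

Round 1: rule 3 [closed(z) AND swims(z) -> signed(k)]; rule 7 [locked(z) AND flies(k) -> active(z)]. New: signed(k), active(z).
Round 2: rule 1 [active(z) AND signed(k) -> metal(k)]. New: metal(k).
Round 3: rule 2 [metal(k) -> hot(z)]. New: hot(z).
Round 4: rule 8 [hot(z) -> green(k)]. New: green(k).
green(k) first appears in round 4.

4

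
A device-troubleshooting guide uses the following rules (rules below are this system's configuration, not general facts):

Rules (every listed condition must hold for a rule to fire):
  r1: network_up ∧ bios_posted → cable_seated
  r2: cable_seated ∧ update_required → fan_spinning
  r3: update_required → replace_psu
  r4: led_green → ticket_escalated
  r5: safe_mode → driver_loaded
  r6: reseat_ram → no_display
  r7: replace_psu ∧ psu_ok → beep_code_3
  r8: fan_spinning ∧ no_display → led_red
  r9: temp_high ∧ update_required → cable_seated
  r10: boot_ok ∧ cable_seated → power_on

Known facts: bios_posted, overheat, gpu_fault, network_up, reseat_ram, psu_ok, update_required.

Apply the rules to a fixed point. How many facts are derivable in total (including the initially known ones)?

13

[1] r1 [network_up ∧ bios_posted → cable_seated]; r3 [update_required → replace_psu]; r6 [reseat_ram → no_display]. ⇒ new: cable_seated, replace_psu, no_display.
[2] r2 [cable_seated ∧ update_required → fan_spinning]; r7 [replace_psu ∧ psu_ok → beep_code_3]. ⇒ new: fan_spinning, beep_code_3.
[3] r8 [fan_spinning ∧ no_display → led_red]. ⇒ new: led_red.
Closure: {beep_code_3, bios_posted, cable_seated, fan_spinning, gpu_fault, led_red, network_up, no_display, overheat, psu_ok, replace_psu, reseat_ram, update_required} — 13 facts.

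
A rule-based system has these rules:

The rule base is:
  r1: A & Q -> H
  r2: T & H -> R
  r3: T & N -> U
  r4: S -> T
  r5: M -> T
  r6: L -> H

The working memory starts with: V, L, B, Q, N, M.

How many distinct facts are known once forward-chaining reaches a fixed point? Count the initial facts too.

[1] r5 [M -> T]; r6 [L -> H]. ⇒ new: T, H.
[2] r2 [T & H -> R]; r3 [T & N -> U]. ⇒ new: R, U.
Closure: {B, H, L, M, N, Q, R, T, U, V} — 10 facts.

10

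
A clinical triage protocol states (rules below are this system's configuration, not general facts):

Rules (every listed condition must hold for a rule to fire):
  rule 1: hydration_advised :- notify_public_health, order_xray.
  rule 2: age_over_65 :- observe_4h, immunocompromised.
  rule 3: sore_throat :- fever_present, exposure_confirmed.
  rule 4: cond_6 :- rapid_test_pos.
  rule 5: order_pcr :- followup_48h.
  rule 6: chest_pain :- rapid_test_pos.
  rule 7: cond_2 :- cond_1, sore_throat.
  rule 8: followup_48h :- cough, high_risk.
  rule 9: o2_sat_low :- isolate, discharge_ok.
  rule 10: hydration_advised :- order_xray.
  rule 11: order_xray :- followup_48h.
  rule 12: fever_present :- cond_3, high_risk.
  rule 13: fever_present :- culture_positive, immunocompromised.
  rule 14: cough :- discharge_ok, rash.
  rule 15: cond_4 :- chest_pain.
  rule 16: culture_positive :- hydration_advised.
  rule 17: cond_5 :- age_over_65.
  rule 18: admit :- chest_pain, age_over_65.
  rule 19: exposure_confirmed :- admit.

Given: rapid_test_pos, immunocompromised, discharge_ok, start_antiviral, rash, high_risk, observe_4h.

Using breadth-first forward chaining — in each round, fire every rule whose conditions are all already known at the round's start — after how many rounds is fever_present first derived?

6

[1] rule 2 [age_over_65 :- observe_4h, immunocompromised.]; rule 4 [cond_6 :- rapid_test_pos.]; rule 6 [chest_pain :- rapid_test_pos.]; rule 14 [cough :- discharge_ok, rash.]. ⇒ new: age_over_65, cond_6, chest_pain, cough.
[2] rule 8 [followup_48h :- cough, high_risk.]; rule 15 [cond_4 :- chest_pain.]; rule 17 [cond_5 :- age_over_65.]; rule 18 [admit :- chest_pain, age_over_65.]. ⇒ new: followup_48h, cond_4, cond_5, admit.
[3] rule 5 [order_pcr :- followup_48h.]; rule 11 [order_xray :- followup_48h.]; rule 19 [exposure_confirmed :- admit.]. ⇒ new: order_pcr, order_xray, exposure_confirmed.
[4] rule 10 [hydration_advised :- order_xray.]. ⇒ new: hydration_advised.
[5] rule 16 [culture_positive :- hydration_advised.]. ⇒ new: culture_positive.
[6] rule 13 [fever_present :- culture_positive, immunocompromised.]. ⇒ new: fever_present.
fever_present first appears in round 6.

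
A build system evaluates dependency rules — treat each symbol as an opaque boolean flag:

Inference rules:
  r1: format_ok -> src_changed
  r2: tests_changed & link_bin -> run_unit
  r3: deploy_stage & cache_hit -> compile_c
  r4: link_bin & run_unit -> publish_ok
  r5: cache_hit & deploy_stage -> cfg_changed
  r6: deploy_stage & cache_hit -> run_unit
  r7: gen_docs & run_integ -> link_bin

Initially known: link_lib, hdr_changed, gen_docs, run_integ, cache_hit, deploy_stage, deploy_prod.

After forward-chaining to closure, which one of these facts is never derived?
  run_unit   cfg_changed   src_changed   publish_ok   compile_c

Round 1: r3 [deploy_stage & cache_hit -> compile_c]; r5 [cache_hit & deploy_stage -> cfg_changed]; r6 [deploy_stage & cache_hit -> run_unit]; r7 [gen_docs & run_integ -> link_bin]. Adds compile_c, cfg_changed, run_unit, link_bin.
Round 2: r4 [link_bin & run_unit -> publish_ok]. Adds publish_ok.
Derived: cfg_changed (round 1), publish_ok (round 2), compile_c (round 1), run_unit (round 1). src_changed never appears in any round.

src_changed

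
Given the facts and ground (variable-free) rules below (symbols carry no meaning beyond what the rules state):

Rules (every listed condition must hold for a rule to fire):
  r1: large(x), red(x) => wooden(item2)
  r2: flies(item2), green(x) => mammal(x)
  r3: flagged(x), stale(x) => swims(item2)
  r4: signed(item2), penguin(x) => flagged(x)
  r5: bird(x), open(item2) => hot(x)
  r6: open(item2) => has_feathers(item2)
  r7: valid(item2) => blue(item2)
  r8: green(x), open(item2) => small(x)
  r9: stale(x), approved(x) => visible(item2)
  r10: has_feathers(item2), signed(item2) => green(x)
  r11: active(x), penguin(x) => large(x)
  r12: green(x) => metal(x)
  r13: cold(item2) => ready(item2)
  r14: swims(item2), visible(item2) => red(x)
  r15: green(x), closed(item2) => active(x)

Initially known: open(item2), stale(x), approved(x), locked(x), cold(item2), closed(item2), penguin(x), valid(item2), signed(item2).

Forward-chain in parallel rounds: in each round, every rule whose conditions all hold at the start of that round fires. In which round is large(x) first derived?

Round 1 — r4, r6, r7, r9, r13, derive flagged(x), has_feathers(item2), blue(item2), visible(item2), ready(item2).
Round 2 — r3, r10, derive swims(item2), green(x).
Round 3 — r8, r12, r14, r15, derive small(x), metal(x), red(x), active(x).
Round 4 — r11, derive large(x).
large(x) first appears in round 4.

4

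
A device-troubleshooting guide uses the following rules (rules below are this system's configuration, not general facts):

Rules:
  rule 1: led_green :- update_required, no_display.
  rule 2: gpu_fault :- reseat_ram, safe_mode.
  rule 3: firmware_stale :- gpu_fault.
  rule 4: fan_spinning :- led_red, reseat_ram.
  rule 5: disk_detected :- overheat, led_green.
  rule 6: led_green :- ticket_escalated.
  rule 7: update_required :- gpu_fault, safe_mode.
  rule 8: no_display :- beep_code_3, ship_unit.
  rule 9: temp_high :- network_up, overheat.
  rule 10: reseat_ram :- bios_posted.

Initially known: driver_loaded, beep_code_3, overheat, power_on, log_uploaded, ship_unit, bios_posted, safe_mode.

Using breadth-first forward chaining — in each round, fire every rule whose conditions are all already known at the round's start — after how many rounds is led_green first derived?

4

Round 1 — rule 8, rule 10, derive no_display, reseat_ram.
Round 2 — rule 2, derive gpu_fault.
Round 3 — rule 3, rule 7, derive firmware_stale, update_required.
Round 4 — rule 1, derive led_green.
led_green first appears in round 4.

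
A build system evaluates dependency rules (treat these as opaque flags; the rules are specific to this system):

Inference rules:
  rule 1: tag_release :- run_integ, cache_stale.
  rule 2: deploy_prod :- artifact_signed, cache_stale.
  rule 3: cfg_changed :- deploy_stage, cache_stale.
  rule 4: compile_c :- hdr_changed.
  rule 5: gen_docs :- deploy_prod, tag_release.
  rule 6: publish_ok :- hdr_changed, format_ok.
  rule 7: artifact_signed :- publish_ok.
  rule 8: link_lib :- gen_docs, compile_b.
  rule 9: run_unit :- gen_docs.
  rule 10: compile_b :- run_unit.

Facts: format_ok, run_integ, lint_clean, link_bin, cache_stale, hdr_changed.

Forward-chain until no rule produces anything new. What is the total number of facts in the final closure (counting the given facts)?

15

Round 1: rule 1 [tag_release :- run_integ, cache_stale.]; rule 4 [compile_c :- hdr_changed.]; rule 6 [publish_ok :- hdr_changed, format_ok.]. New: tag_release, compile_c, publish_ok.
Round 2: rule 7 [artifact_signed :- publish_ok.]. New: artifact_signed.
Round 3: rule 2 [deploy_prod :- artifact_signed, cache_stale.]. New: deploy_prod.
Round 4: rule 5 [gen_docs :- deploy_prod, tag_release.]. New: gen_docs.
Round 5: rule 9 [run_unit :- gen_docs.]. New: run_unit.
Round 6: rule 10 [compile_b :- run_unit.]. New: compile_b.
Round 7: rule 8 [link_lib :- gen_docs, compile_b.]. New: link_lib.
Closure: {artifact_signed, cache_stale, compile_b, compile_c, deploy_prod, format_ok, gen_docs, hdr_changed, link_bin, link_lib, lint_clean, publish_ok, run_integ, run_unit, tag_release} — 15 facts.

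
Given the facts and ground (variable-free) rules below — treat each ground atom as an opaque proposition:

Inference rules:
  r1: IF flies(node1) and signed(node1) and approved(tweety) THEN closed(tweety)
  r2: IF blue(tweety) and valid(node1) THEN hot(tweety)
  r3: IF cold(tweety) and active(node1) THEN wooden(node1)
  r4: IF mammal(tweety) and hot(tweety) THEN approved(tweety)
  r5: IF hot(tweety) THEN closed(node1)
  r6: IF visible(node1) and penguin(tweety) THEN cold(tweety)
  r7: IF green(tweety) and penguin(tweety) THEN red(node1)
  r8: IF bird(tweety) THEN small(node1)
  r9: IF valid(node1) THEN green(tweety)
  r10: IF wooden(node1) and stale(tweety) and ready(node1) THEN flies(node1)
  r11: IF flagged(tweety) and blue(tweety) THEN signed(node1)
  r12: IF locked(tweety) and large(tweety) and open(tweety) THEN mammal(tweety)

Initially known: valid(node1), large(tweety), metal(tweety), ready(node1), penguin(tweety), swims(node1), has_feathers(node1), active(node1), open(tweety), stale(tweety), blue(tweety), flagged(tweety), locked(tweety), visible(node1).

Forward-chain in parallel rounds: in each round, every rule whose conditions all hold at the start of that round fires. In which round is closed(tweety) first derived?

Round 1: r2 [IF blue(tweety) and valid(node1) THEN hot(tweety)]; r6 [IF visible(node1) and penguin(tweety) THEN cold(tweety)]; r9 [IF valid(node1) THEN green(tweety)]; r11 [IF flagged(tweety) and blue(tweety) THEN signed(node1)]; r12 [IF locked(tweety) and large(tweety) and open(tweety) THEN mammal(tweety)]. Adds hot(tweety), cold(tweety), green(tweety), signed(node1), mammal(tweety).
Round 2: r3 [IF cold(tweety) and active(node1) THEN wooden(node1)]; r4 [IF mammal(tweety) and hot(tweety) THEN approved(tweety)]; r5 [IF hot(tweety) THEN closed(node1)]; r7 [IF green(tweety) and penguin(tweety) THEN red(node1)]. Adds wooden(node1), approved(tweety), closed(node1), red(node1).
Round 3: r10 [IF wooden(node1) and stale(tweety) and ready(node1) THEN flies(node1)]. Adds flies(node1).
Round 4: r1 [IF flies(node1) and signed(node1) and approved(tweety) THEN closed(tweety)]. Adds closed(tweety).
closed(tweety) first appears in round 4.

4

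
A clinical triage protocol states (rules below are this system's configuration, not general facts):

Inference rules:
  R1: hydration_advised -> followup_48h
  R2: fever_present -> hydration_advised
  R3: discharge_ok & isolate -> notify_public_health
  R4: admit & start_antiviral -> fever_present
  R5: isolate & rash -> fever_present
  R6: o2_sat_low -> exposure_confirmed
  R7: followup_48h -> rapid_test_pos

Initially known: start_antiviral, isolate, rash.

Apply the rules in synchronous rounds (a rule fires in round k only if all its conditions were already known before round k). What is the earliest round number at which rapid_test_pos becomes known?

4

Round 1: R5 [isolate & rash -> fever_present]. New: fever_present.
Round 2: R2 [fever_present -> hydration_advised]. New: hydration_advised.
Round 3: R1 [hydration_advised -> followup_48h]. New: followup_48h.
Round 4: R7 [followup_48h -> rapid_test_pos]. New: rapid_test_pos.
rapid_test_pos first appears in round 4.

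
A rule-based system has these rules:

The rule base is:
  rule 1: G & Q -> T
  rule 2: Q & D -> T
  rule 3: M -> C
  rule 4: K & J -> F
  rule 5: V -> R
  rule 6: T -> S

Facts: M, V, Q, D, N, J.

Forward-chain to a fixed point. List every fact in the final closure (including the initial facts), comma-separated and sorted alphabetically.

[1] rule 2 [Q & D -> T]; rule 3 [M -> C]; rule 5 [V -> R]. ⇒ new: T, C, R.
[2] rule 6 [T -> S]. ⇒ new: S.

C, D, J, M, N, Q, R, S, T, V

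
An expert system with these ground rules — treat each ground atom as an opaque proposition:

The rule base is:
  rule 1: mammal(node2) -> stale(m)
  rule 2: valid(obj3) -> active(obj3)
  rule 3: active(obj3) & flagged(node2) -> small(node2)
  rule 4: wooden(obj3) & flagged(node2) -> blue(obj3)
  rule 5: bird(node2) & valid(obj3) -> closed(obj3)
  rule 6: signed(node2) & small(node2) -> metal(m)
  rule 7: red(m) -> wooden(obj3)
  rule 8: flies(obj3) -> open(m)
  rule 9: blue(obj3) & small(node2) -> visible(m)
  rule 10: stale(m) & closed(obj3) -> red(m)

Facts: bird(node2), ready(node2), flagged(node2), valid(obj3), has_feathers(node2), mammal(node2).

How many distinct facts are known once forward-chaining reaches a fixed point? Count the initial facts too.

14

Round 1 fires rule 1, rule 2, rule 5, giving stale(m), active(obj3), closed(obj3).
Round 2 fires rule 3, rule 10, giving small(node2), red(m).
Round 3 fires rule 7, giving wooden(obj3).
Round 4 fires rule 4, giving blue(obj3).
Round 5 fires rule 9, giving visible(m).
Closure: {active(obj3), bird(node2), blue(obj3), closed(obj3), flagged(node2), has_feathers(node2), mammal(node2), ready(node2), red(m), small(node2), stale(m), valid(obj3), visible(m), wooden(obj3)} — 14 facts.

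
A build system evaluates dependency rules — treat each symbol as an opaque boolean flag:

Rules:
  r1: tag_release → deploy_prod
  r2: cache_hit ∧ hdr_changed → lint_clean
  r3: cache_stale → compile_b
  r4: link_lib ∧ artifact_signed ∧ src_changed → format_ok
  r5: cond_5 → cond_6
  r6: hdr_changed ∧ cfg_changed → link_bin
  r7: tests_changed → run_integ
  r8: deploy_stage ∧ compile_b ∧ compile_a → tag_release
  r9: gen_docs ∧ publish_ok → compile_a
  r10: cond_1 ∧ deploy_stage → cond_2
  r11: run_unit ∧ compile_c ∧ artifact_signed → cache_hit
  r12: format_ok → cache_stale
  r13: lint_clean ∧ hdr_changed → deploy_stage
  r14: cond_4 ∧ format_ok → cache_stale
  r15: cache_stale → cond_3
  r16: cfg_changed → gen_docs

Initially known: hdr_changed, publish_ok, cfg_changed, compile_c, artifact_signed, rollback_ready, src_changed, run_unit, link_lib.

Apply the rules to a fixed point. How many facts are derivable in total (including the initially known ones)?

21

Round 1: r4 [link_lib ∧ artifact_signed ∧ src_changed → format_ok]; r6 [hdr_changed ∧ cfg_changed → link_bin]; r11 [run_unit ∧ compile_c ∧ artifact_signed → cache_hit]; r16 [cfg_changed → gen_docs]. Adds format_ok, link_bin, cache_hit, gen_docs.
Round 2: r2 [cache_hit ∧ hdr_changed → lint_clean]; r9 [gen_docs ∧ publish_ok → compile_a]; r12 [format_ok → cache_stale]. Adds lint_clean, compile_a, cache_stale.
Round 3: r3 [cache_stale → compile_b]; r13 [lint_clean ∧ hdr_changed → deploy_stage]; r15 [cache_stale → cond_3]. Adds compile_b, deploy_stage, cond_3.
Round 4: r8 [deploy_stage ∧ compile_b ∧ compile_a → tag_release]. Adds tag_release.
Round 5: r1 [tag_release → deploy_prod]. Adds deploy_prod.
Closure: {artifact_signed, cache_hit, cache_stale, cfg_changed, compile_a, compile_b, compile_c, cond_3, deploy_prod, deploy_stage, format_ok, gen_docs, hdr_changed, link_bin, link_lib, lint_clean, publish_ok, rollback_ready, run_unit, src_changed, tag_release} — 21 facts.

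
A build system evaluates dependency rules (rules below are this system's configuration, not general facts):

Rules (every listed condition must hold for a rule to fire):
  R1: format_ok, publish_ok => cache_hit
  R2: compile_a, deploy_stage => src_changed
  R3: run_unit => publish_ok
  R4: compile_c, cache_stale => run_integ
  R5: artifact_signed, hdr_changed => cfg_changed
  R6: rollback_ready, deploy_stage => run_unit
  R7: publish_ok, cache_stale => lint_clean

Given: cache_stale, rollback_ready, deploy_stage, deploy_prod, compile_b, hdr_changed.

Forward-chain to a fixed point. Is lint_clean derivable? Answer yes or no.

Round 1 fires R6, giving run_unit.
Round 2 fires R3, giving publish_ok.
Round 3 fires R7, giving lint_clean.
lint_clean appears in round 3, so it is derivable.

yes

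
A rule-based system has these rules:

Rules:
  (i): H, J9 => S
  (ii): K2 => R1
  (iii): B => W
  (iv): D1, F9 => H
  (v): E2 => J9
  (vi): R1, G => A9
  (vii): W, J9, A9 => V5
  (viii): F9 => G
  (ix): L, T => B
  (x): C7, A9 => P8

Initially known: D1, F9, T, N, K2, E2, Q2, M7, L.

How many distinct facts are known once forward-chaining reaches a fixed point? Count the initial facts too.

Round 1 — (ii), (iv), (v), (viii), (ix), derive R1, H, J9, G, B.
Round 2 — (i), (iii), (vi), derive S, W, A9.
Round 3 — (vii), derive V5.
Closure: {A9, B, D1, E2, F9, G, H, J9, K2, L, M7, N, Q2, R1, S, T, V5, W} — 18 facts.

18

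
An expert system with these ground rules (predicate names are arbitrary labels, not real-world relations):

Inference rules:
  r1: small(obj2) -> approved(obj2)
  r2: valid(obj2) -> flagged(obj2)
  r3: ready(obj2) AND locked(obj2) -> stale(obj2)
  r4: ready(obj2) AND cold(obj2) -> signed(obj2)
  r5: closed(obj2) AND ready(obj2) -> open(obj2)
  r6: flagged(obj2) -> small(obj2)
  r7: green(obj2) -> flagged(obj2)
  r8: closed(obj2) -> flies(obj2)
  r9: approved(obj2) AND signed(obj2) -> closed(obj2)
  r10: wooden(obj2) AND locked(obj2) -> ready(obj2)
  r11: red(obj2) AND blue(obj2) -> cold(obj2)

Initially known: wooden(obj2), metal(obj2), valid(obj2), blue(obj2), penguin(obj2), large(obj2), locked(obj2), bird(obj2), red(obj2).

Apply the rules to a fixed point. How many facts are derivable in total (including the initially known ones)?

19

Round 1 fires r2, r10, r11, giving flagged(obj2), ready(obj2), cold(obj2).
Round 2 fires r3, r4, r6, giving stale(obj2), signed(obj2), small(obj2).
Round 3 fires r1, giving approved(obj2).
Round 4 fires r9, giving closed(obj2).
Round 5 fires r5, r8, giving open(obj2), flies(obj2).
Closure: {approved(obj2), bird(obj2), blue(obj2), closed(obj2), cold(obj2), flagged(obj2), flies(obj2), large(obj2), locked(obj2), metal(obj2), open(obj2), penguin(obj2), ready(obj2), red(obj2), signed(obj2), small(obj2), stale(obj2), valid(obj2), wooden(obj2)} — 19 facts.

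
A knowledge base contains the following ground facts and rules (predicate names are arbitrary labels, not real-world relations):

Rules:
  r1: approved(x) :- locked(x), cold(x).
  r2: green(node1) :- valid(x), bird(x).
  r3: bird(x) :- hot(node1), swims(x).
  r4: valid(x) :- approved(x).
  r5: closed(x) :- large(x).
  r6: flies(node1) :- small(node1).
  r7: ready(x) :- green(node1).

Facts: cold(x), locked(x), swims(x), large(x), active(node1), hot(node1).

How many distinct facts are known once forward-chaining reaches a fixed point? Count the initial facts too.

12

Round 1 — r1, r3, r5, derive approved(x), bird(x), closed(x).
Round 2 — r4, derive valid(x).
Round 3 — r2, derive green(node1).
Round 4 — r7, derive ready(x).
Closure: {active(node1), approved(x), bird(x), closed(x), cold(x), green(node1), hot(node1), large(x), locked(x), ready(x), swims(x), valid(x)} — 12 facts.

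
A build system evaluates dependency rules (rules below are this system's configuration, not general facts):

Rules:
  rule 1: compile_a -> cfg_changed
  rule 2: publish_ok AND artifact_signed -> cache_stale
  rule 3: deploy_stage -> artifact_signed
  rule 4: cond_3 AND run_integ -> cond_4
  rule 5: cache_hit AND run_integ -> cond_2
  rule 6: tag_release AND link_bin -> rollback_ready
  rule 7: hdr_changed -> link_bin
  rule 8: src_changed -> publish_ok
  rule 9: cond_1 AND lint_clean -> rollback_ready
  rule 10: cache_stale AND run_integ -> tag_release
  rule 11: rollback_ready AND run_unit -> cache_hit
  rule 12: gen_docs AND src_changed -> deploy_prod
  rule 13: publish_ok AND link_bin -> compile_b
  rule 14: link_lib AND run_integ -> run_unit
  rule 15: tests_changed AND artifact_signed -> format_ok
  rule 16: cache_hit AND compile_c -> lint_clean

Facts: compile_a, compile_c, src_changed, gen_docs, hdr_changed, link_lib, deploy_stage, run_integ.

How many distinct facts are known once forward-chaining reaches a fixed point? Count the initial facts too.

Round 1 fires rule 1, rule 3, rule 7, rule 8, rule 12, rule 14, giving cfg_changed, artifact_signed, link_bin, publish_ok, deploy_prod, run_unit.
Round 2 fires rule 2, rule 13, giving cache_stale, compile_b.
Round 3 fires rule 10, giving tag_release.
Round 4 fires rule 6, giving rollback_ready.
Round 5 fires rule 11, giving cache_hit.
Round 6 fires rule 5, rule 16, giving cond_2, lint_clean.
Closure: {artifact_signed, cache_hit, cache_stale, cfg_changed, compile_a, compile_b, compile_c, cond_2, deploy_prod, deploy_stage, gen_docs, hdr_changed, link_bin, link_lib, lint_clean, publish_ok, rollback_ready, run_integ, run_unit, src_changed, tag_release} — 21 facts.

21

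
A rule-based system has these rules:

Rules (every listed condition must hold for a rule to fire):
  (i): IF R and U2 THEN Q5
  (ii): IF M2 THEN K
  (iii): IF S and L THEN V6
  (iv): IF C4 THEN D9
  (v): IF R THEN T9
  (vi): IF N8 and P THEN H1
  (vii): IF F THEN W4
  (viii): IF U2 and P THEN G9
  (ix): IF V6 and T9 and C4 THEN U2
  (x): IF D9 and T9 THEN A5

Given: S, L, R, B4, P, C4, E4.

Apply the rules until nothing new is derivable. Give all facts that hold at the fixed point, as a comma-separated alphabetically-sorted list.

A5, B4, C4, D9, E4, G9, L, P, Q5, R, S, T9, U2, V6

[1] (iii) [IF S and L THEN V6]; (iv) [IF C4 THEN D9]; (v) [IF R THEN T9]. ⇒ new: V6, D9, T9.
[2] (ix) [IF V6 and T9 and C4 THEN U2]; (x) [IF D9 and T9 THEN A5]. ⇒ new: U2, A5.
[3] (i) [IF R and U2 THEN Q5]; (viii) [IF U2 and P THEN G9]. ⇒ new: Q5, G9.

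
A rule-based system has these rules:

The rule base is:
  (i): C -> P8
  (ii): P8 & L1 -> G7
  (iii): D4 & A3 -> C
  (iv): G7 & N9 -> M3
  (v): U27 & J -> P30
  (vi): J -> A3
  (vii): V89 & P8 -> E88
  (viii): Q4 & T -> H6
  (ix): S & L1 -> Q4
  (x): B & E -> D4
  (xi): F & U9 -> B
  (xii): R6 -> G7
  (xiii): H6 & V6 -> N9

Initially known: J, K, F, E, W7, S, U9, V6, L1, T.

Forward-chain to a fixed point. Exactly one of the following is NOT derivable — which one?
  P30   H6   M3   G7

P30

Round 1 fires (vi), (ix), (xi), giving A3, Q4, B.
Round 2 fires (viii), (x), giving H6, D4.
Round 3 fires (iii), (xiii), giving C, N9.
Round 4 fires (i), giving P8.
Round 5 fires (ii), giving G7.
Round 6 fires (iv), giving M3.
Derived: G7 (round 5), M3 (round 6), H6 (round 2). P30 never appears in any round.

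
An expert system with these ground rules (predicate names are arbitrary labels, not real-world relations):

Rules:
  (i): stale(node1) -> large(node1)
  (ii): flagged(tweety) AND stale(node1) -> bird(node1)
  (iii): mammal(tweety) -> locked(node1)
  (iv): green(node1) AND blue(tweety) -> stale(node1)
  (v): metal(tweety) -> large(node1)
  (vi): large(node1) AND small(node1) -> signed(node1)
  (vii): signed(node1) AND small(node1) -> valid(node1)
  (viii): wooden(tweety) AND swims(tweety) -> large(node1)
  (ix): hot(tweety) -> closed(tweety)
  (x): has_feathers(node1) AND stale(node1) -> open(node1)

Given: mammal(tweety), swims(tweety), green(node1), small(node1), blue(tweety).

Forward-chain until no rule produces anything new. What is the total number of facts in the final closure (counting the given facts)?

10

Round 1 — (iii), (iv), derive locked(node1), stale(node1).
Round 2 — (i), derive large(node1).
Round 3 — (vi), derive signed(node1).
Round 4 — (vii), derive valid(node1).
Closure: {blue(tweety), green(node1), large(node1), locked(node1), mammal(tweety), signed(node1), small(node1), stale(node1), swims(tweety), valid(node1)} — 10 facts.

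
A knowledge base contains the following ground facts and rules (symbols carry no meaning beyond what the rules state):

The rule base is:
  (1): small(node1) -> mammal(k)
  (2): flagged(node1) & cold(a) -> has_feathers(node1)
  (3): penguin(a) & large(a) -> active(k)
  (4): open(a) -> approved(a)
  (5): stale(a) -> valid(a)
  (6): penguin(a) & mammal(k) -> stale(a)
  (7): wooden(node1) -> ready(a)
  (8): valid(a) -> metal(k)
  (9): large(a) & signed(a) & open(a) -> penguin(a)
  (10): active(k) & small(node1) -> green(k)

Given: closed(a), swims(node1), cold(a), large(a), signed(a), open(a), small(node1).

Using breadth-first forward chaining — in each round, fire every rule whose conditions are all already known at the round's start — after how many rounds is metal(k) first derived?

4

Round 1 — (1), (4), (9), derive mammal(k), approved(a), penguin(a).
Round 2 — (3), (6), derive active(k), stale(a).
Round 3 — (5), (10), derive valid(a), green(k).
Round 4 — (8), derive metal(k).
metal(k) first appears in round 4.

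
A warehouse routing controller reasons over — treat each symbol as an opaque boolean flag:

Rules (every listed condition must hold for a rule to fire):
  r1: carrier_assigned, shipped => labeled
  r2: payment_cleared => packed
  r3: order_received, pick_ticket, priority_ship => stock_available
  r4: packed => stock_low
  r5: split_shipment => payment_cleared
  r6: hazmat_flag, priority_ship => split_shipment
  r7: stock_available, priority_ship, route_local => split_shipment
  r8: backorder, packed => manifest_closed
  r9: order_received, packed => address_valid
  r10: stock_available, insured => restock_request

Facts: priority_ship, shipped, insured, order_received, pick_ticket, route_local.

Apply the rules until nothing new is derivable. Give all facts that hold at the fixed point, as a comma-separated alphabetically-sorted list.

Round 1 fires r3, giving stock_available.
Round 2 fires r7, r10, giving split_shipment, restock_request.
Round 3 fires r5, giving payment_cleared.
Round 4 fires r2, giving packed.
Round 5 fires r4, r9, giving stock_low, address_valid.

address_valid, insured, order_received, packed, payment_cleared, pick_ticket, priority_ship, restock_request, route_local, shipped, split_shipment, stock_available, stock_low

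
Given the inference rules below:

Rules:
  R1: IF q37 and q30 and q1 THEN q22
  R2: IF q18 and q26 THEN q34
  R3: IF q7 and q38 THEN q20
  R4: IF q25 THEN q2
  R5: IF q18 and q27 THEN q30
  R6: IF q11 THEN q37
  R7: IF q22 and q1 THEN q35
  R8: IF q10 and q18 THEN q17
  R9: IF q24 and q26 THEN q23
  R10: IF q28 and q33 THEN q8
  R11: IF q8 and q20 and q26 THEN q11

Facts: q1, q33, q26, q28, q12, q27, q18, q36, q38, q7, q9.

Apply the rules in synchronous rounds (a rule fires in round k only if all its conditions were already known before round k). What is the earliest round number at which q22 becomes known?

Round 1: R2 [IF q18 and q26 THEN q34]; R3 [IF q7 and q38 THEN q20]; R5 [IF q18 and q27 THEN q30]; R10 [IF q28 and q33 THEN q8]. New: q34, q20, q30, q8.
Round 2: R11 [IF q8 and q20 and q26 THEN q11]. New: q11.
Round 3: R6 [IF q11 THEN q37]. New: q37.
Round 4: R1 [IF q37 and q30 and q1 THEN q22]. New: q22.
q22 first appears in round 4.

4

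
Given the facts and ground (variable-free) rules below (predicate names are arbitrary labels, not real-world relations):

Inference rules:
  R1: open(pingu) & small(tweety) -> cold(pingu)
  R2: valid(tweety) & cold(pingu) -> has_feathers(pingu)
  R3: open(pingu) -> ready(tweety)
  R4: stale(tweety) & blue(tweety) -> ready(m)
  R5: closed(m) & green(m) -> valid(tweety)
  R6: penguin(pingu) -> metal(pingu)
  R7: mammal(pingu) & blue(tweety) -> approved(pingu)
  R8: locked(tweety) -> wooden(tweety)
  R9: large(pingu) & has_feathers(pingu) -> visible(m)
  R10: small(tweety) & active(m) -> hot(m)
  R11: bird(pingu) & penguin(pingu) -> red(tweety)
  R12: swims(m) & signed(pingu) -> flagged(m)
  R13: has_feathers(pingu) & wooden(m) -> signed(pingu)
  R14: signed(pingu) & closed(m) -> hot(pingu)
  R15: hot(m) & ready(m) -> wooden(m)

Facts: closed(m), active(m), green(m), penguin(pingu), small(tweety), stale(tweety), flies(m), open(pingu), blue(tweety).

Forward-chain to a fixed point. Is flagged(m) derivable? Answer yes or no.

no

Round 1: R1 [open(pingu) & small(tweety) -> cold(pingu)]; R3 [open(pingu) -> ready(tweety)]; R4 [stale(tweety) & blue(tweety) -> ready(m)]; R5 [closed(m) & green(m) -> valid(tweety)]; R6 [penguin(pingu) -> metal(pingu)]; R10 [small(tweety) & active(m) -> hot(m)]. Adds cold(pingu), ready(tweety), ready(m), valid(tweety), metal(pingu), hot(m).
Round 2: R2 [valid(tweety) & cold(pingu) -> has_feathers(pingu)]; R15 [hot(m) & ready(m) -> wooden(m)]. Adds has_feathers(pingu), wooden(m).
Round 3: R13 [has_feathers(pingu) & wooden(m) -> signed(pingu)]. Adds signed(pingu).
Round 4: R14 [signed(pingu) & closed(m) -> hot(pingu)]. Adds hot(pingu).
Fixed point reached. flagged(m) is concluded only by R12; R12 needs swims(m) (never derived).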